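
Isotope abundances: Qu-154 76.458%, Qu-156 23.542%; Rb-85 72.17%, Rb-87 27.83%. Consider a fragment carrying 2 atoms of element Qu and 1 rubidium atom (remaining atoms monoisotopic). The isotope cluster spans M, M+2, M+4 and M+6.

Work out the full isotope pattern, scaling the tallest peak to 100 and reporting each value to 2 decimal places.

Element Qu pattern (n=2): 0.58458258 : 0.35999485 : 0.05542258
Rubidium pattern (n=1): 0.7217 : 0.2783
Convolve the two distributions (both contribute in 2-u steps):
  M: 0.58458258×0.7217 = 0.421893
  M+2: 0.58458258×0.2783 + 0.35999485×0.7217 = 0.422498
  M+4: 0.35999485×0.2783 + 0.05542258×0.7217 = 0.140185
  M+6: 0.05542258×0.2783 = 0.015424
Scale to base peak (0.422498) = 100: 99.86 : 100.00 : 33.18 : 3.65

99.86 : 100.00 : 33.18 : 3.65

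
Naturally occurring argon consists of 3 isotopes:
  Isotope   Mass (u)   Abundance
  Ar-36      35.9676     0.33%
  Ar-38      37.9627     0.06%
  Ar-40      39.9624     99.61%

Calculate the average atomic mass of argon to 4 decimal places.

39.9480 u

Weight each isotope mass by its fractional abundance: 0.0033 × 35.9676 + 0.0006 × 37.9627 + 0.9961 × 39.9624
= 0.11869 + 0.02278 + 39.80655 = 39.94802 u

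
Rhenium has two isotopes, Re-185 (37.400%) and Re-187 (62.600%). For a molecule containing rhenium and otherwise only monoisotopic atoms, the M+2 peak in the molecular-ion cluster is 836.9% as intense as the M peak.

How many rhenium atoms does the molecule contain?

The M+2/M ratio from n Re atoms is n · q/p = n · 0.62600/0.37400.
n = 8.369 × 0.37400/0.62600 = 5.00 ≈ 5

5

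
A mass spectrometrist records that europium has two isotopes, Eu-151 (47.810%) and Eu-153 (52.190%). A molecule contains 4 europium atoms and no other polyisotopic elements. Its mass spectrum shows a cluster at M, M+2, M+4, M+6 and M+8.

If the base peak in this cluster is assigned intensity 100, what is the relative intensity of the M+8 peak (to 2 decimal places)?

(0.47810 + 0.52190)^4 gives M 0.0522, M+2 0.2281, M+4 0.3736, M+6 0.2719, M+8 0.0742; the largest is M+4.
P(M+4) = C(4,2) × 0.47810^2 × 0.52190^2 = 6 × 0.22857961 × 0.27237961 = 0.373563 (base)
P(M+8) = C(4,4) × 0.47810^0 × 0.52190^4 = 1 × 1.0000 × 0.07419065 = 0.074191
Relative intensity = 0.074191 / 0.373563 × 100 = 19.86

19.86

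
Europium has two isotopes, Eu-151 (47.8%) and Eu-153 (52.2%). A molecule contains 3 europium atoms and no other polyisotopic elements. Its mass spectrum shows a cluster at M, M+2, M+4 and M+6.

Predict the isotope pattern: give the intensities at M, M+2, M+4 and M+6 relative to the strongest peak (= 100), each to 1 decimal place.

28.0 : 91.6 : 100.0 : 36.4

The 3 Eu atoms are independent, so intensities follow the terms of (0.478 + 0.522)^3.
P(M) = 0.478^3 = 0.109215
P(M+2) = 3 × 0.478^2 × 0.522^1 = 0.357806
P(M+4) = 3 × 0.478^1 × 0.522^2 = 0.390742
P(M+6) = 0.522^3 = 0.142237
The M+4 peak is largest (0.390742); scaling to 100 gives 28.0 : 91.6 : 100.0 : 36.4.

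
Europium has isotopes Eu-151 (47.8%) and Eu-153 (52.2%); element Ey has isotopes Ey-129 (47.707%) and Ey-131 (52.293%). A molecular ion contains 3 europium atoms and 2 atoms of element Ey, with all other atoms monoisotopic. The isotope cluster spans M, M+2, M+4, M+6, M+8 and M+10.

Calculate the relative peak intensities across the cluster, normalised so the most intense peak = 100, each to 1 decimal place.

Europium pattern (n=3): 0.10921535 : 0.35780594 : 0.39074206 : 0.14223665
Element Ey pattern (n=2): 0.22759578 : 0.49894843 : 0.27345578
Convolve the two distributions (both contribute in 2-u steps):
  M: 0.10921535×0.22759578 = 0.024857
  M+2: 0.10921535×0.49894843 + 0.35780594×0.22759578 = 0.135928
  M+4: 0.10921535×0.27345578 + 0.35780594×0.49894843 + 0.39074206×0.22759578 = 0.297324
  M+6: 0.35780594×0.27345578 + 0.39074206×0.49894843 + 0.14223665×0.22759578 = 0.325177
  M+8: 0.39074206×0.27345578 + 0.14223665×0.49894843 = 0.177819
  M+10: 0.14223665×0.27345578 = 0.038895
Scale to base peak (0.325177) = 100: 7.6 : 41.8 : 91.4 : 100.0 : 54.7 : 12.0

7.6 : 41.8 : 91.4 : 100.0 : 54.7 : 12.0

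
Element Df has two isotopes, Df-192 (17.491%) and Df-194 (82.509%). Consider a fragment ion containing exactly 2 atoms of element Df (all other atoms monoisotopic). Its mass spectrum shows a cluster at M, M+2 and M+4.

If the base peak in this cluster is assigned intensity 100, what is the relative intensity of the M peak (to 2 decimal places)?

Binomial terms of (0.17491 + 0.82509)^2: M 0.0306, M+2 0.2886, M+4 0.6808 → M+4 is the base peak.
P(M+4) = C(2,2) × 0.17491^0 × 0.82509^2 = 1 × 1.0000 × 0.68077351 = 0.680774 (base)
P(M) = C(2,0) × 0.17491^2 × 0.82509^0 = 1 × 0.03059351 × 1.0000 = 0.030594
Relative intensity = 0.030594 / 0.680774 × 100 = 4.49

4.49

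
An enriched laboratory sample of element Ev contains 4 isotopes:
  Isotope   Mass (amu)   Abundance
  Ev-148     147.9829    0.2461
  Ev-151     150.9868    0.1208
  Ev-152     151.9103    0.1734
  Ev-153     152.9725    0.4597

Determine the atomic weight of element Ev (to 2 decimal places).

151.32 amu

Average mass = Σ (abundance × isotope mass) = 0.2461 × 147.9829 + 0.1208 × 150.9868 + 0.1734 × 151.9103 + 0.4597 × 152.9725
= 36.41859 + 18.23921 + 26.34125 + 70.32146 = 151.32051 amu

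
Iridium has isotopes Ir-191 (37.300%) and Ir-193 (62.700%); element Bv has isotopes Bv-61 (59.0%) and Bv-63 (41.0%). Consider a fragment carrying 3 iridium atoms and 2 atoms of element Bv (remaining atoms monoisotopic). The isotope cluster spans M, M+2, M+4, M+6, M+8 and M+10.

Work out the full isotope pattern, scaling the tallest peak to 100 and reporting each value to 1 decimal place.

5.3 : 33.9 : 84.2 : 100.0 : 56.4 : 12.1

Iridium pattern (n=3): 0.05189512 : 0.26170165 : 0.43991135 : 0.24649188
Element Bv pattern (n=2): 0.3481 : 0.4838 : 0.1681
Convolve the two distributions (both contribute in 2-u steps):
  M: 0.05189512×0.3481 = 0.018065
  M+2: 0.05189512×0.4838 + 0.26170165×0.3481 = 0.116205
  M+4: 0.05189512×0.1681 + 0.26170165×0.4838 + 0.43991135×0.3481 = 0.288468
  M+6: 0.26170165×0.1681 + 0.43991135×0.4838 + 0.24649188×0.3481 = 0.342625
  M+8: 0.43991135×0.1681 + 0.24649188×0.4838 = 0.193202
  M+10: 0.24649188×0.1681 = 0.041435
Scale to base peak (0.342625) = 100: 5.3 : 33.9 : 84.2 : 100.0 : 56.4 : 12.1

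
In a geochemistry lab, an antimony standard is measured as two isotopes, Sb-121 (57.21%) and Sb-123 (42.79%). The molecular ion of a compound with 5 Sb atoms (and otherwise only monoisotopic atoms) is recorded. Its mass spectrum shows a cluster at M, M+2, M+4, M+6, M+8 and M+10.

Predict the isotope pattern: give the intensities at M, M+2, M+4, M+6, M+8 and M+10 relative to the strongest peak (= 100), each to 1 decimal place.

Each Sb atom is independently Sb-121 (p = 0.5721) or Sb-123 (q = 0.4279); the cluster is the binomial expansion (p + q)^5.
P(M) = 0.5721^5 = 0.061286
P(M+2) = 5 × 0.5721^4 × 0.4279^1 = 0.229192
P(M+4) = 10 × 0.5721^3 × 0.4279^2 = 0.342847
P(M+6) = 10 × 0.5721^2 × 0.4279^3 = 0.256431
P(M+8) = 5 × 0.5721^1 × 0.4279^4 = 0.095898
P(M+10) = 0.4279^5 = 0.014345
The M+4 peak is largest (0.342847); scaling to 100 gives 17.9 : 66.8 : 100.0 : 74.8 : 28.0 : 4.2.

17.9 : 66.8 : 100.0 : 74.8 : 28.0 : 4.2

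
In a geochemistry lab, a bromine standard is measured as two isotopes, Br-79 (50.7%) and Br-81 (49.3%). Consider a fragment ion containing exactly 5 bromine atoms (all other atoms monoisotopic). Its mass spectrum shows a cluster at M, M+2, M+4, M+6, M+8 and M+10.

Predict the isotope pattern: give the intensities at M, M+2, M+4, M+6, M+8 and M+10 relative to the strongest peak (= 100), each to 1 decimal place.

Each Br atom is independently Br-79 (p = 0.507) or Br-81 (q = 0.493); the cluster is the binomial expansion (p + q)^5.
P(M) = 0.507^5 = 0.033500
P(M+2) = 5 × 0.507^4 × 0.493^1 = 0.162873
P(M+4) = 10 × 0.507^3 × 0.493^2 = 0.316751
P(M+6) = 10 × 0.507^2 × 0.493^3 = 0.308004
P(M+8) = 5 × 0.507^1 × 0.493^4 = 0.149750
P(M+10) = 0.493^5 = 0.029123
The M+4 peak is largest (0.316751); scaling to 100 gives 10.6 : 51.4 : 100.0 : 97.2 : 47.3 : 9.2.

10.6 : 51.4 : 100.0 : 97.2 : 47.3 : 9.2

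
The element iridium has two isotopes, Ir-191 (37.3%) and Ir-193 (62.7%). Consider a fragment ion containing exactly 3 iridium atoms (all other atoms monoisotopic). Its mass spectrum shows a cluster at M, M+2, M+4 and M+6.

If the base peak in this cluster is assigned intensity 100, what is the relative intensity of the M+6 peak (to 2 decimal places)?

56.03

Binomial terms of (0.373 + 0.627)^3: M 0.0519, M+2 0.2617, M+4 0.4399, M+6 0.2465 → M+4 is the base peak.
P(M+4) = C(3,2) × 0.373^1 × 0.627^2 = 3 × 0.3730 × 0.393129 = 0.439911 (base)
P(M+6) = C(3,3) × 0.373^0 × 0.627^3 = 1 × 1.0000 × 0.24649188 = 0.246492
Relative intensity = 0.246492 / 0.439911 × 100 = 56.03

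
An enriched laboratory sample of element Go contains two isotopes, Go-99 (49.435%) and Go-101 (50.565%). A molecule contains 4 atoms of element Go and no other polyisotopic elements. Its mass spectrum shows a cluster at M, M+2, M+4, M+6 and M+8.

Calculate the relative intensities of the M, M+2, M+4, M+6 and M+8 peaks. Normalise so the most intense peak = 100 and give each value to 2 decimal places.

15.93 : 65.18 : 100.00 : 68.19 : 17.44

Expanding (0.49435 + 0.50565)^4:
P(M) = 0.49435^4 = 0.059723
P(M+2) = 4 × 0.49435^3 × 0.50565^1 = 0.244351
P(M+4) = 6 × 0.49435^2 × 0.50565^2 = 0.374904
P(M+6) = 4 × 0.49435^1 × 0.50565^3 = 0.255649
P(M+8) = 0.50565^4 = 0.065373
The M+4 peak is largest (0.374904); scaling to 100 gives 15.93 : 65.18 : 100.00 : 68.19 : 17.44.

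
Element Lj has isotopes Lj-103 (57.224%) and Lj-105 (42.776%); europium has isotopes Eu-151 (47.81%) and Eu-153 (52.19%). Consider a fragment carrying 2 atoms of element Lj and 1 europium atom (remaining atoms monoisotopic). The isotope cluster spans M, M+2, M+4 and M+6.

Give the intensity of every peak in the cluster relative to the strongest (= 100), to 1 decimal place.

38.7 : 100.0 : 84.7 : 23.6

Element Lj pattern (n=2): 0.32745862 : 0.48956276 : 0.18297862
Europium pattern (n=1): 0.4781 : 0.5219
Convolve the two distributions (both contribute in 2-u steps):
  M: 0.32745862×0.4781 = 0.156558
  M+2: 0.32745862×0.5219 + 0.48956276×0.4781 = 0.404961
  M+4: 0.48956276×0.5219 + 0.18297862×0.4781 = 0.342985
  M+6: 0.18297862×0.5219 = 0.095497
Scale to base peak (0.404961) = 100: 38.7 : 100.0 : 84.7 : 23.6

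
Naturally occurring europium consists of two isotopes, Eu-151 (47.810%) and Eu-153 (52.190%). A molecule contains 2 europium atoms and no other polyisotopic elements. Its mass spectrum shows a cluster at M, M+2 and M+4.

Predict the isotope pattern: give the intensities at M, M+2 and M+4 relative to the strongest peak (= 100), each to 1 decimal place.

Expanding (0.47810 + 0.52190)^2:
P(M) = 0.47810^2 = 0.228580
P(M+2) = 2 × 0.47810^1 × 0.52190^1 = 0.499041
P(M+4) = 0.52190^2 = 0.272380
The M+2 peak is largest (0.499041); scaling to 100 gives 45.8 : 100.0 : 54.6.

45.8 : 100.0 : 54.6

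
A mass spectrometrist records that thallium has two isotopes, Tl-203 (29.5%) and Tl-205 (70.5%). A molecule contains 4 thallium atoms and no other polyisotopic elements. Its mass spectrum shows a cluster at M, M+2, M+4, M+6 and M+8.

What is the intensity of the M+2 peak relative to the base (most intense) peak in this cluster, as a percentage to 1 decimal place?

Binomial terms of (0.295 + 0.705)^4: M 0.0076, M+2 0.0724, M+4 0.2595, M+6 0.4135, M+8 0.2470 → M+6 is the base peak.
P(M+6) = C(4,3) × 0.295^1 × 0.705^3 = 4 × 0.2950 × 0.35040263 = 0.413475 (base)
P(M+2) = C(4,1) × 0.295^3 × 0.705^1 = 4 × 0.02567237 × 0.7050 = 0.072396
Relative intensity = 0.072396 / 0.413475 × 100 = 17.5

17.5%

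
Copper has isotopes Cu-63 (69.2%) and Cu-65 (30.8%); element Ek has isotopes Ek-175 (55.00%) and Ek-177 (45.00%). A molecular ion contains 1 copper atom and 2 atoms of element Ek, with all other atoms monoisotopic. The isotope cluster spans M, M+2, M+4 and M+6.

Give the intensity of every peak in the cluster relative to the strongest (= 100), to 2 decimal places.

Copper pattern (n=1): 0.6920 : 0.3080
Element Ek pattern (n=2): 0.3025 : 0.4950 : 0.2025
Convolve the two distributions (both contribute in 2-u steps):
  M: 0.6920×0.3025 = 0.209330
  M+2: 0.6920×0.4950 + 0.3080×0.3025 = 0.435710
  M+4: 0.6920×0.2025 + 0.3080×0.4950 = 0.292590
  M+6: 0.3080×0.2025 = 0.062370
Scale to base peak (0.435710) = 100: 48.04 : 100.00 : 67.15 : 14.31

48.04 : 100.00 : 67.15 : 14.31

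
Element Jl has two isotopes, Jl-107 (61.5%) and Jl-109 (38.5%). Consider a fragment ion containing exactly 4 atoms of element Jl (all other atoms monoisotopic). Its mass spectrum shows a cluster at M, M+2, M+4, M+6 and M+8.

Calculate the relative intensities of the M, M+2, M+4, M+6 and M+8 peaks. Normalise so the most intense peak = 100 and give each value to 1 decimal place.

Expanding (0.615 + 0.385)^4:
P(M) = 0.615^4 = 0.143054
P(M+2) = 4 × 0.615^3 × 0.385^1 = 0.358217
P(M+4) = 6 × 0.615^2 × 0.385^2 = 0.336374
P(M+6) = 4 × 0.615^1 × 0.385^3 = 0.140384
P(M+8) = 0.385^4 = 0.021971
The M+2 peak is largest (0.358217); scaling to 100 gives 39.9 : 100.0 : 93.9 : 39.2 : 6.1.

39.9 : 100.0 : 93.9 : 39.2 : 6.1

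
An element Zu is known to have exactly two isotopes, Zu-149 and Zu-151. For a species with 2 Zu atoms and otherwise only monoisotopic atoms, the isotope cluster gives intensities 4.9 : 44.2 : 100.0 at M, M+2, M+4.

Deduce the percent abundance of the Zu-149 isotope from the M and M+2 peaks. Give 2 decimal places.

Let p = fractional abundance of Zu-149. I(M+2)/I(M) = [C(2,1)·p^1·(1−p)] / p^2 = 2·(1−p)/p = 44.2/4.9 = 9.0204
(1−p)/p = 9.0204/2 = 4.5102  ⇒  p = 1/(1 + 4.5102) = 0.1815
Zu-149: 18.15%, Zu-151: 81.85%.

18.15%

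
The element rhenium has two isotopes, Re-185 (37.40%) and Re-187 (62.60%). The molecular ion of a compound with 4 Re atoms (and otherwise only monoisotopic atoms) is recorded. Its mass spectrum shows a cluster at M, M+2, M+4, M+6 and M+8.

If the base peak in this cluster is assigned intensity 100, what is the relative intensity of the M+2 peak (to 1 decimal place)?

35.7

Binomial terms of (0.3740 + 0.6260)^4: M 0.0196, M+2 0.1310, M+4 0.3289, M+6 0.3670, M+8 0.1536 → M+6 is the base peak.
P(M+6) = C(4,3) × 0.3740^1 × 0.6260^3 = 4 × 0.3740 × 0.24531438 = 0.366990 (base)
P(M+2) = C(4,1) × 0.3740^3 × 0.6260^1 = 4 × 0.05231362 × 0.6260 = 0.130993
Relative intensity = 0.130993 / 0.366990 × 100 = 35.7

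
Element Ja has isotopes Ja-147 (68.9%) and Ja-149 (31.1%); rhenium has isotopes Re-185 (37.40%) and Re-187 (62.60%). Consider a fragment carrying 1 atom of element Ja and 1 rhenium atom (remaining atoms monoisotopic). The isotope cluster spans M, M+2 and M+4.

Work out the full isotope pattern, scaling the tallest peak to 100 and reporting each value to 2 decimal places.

Element Ja pattern (n=1): 0.6890 : 0.3110
Rhenium pattern (n=1): 0.3740 : 0.6260
Convolve the two distributions (both contribute in 2-u steps):
  M: 0.6890×0.3740 = 0.257686
  M+2: 0.6890×0.6260 + 0.3110×0.3740 = 0.547628
  M+4: 0.3110×0.6260 = 0.194686
Scale to base peak (0.547628) = 100: 47.05 : 100.00 : 35.55

47.05 : 100.00 : 35.55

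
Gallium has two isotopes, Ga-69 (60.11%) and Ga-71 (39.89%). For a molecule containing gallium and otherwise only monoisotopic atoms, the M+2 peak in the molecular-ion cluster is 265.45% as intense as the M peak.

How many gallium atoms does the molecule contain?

With n Ga atoms, P(M+2)/P(M) = C(n,1)·p^(n−1)q / p^n = n·q/p = n · 0.3989/0.6011.
n = 2.6545 × 0.6011/0.3989 = 4.00 ≈ 4

4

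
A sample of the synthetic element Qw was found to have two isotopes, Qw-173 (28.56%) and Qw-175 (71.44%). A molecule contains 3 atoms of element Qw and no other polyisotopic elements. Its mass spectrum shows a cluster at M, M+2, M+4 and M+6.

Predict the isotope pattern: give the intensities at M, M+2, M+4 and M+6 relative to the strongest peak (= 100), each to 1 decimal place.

5.3 : 40.0 : 100.0 : 83.4

Each Qw atom is independently Qw-173 (p = 0.2856) or Qw-175 (q = 0.7144); the cluster is the binomial expansion (p + q)^3.
P(M) = 0.2856^3 = 0.023296
P(M+2) = 3 × 0.2856^2 × 0.7144^1 = 0.174815
P(M+4) = 3 × 0.2856^1 × 0.7144^2 = 0.437283
P(M+6) = 0.7144^3 = 0.364606
The M+4 peak is largest (0.437283); scaling to 100 gives 5.3 : 40.0 : 100.0 : 83.4.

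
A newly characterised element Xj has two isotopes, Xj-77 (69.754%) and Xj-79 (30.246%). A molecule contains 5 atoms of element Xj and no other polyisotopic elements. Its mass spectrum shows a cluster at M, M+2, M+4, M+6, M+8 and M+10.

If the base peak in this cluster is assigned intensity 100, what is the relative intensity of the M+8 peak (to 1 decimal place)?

Term probabilities: M 0.1651, M+2 0.3580, M+4 0.3105, M+6 0.1346, M+8 0.0292, M+10 0.0025. Base peak = M+2.
P(M+2) = C(5,1) × 0.69754^4 × 0.30246^1 = 5 × 0.23674263 × 0.30246 = 0.358026 (base)
P(M+8) = C(5,4) × 0.69754^1 × 0.30246^4 = 5 × 0.69754 × 0.00836897 = 0.029188
Relative intensity = 0.029188 / 0.358026 × 100 = 8.2

8.2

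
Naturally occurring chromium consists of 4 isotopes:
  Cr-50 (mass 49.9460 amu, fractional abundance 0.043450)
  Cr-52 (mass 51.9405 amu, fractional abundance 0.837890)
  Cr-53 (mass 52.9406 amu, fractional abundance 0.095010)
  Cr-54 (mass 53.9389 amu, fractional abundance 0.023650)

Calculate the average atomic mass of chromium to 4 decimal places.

Weight each isotope mass by its fractional abundance: 0.043450 × 49.9460 + 0.837890 × 51.9405 + 0.095010 × 52.9406 + 0.023650 × 53.9389
= 2.17015 + 43.52043 + 5.02989 + 1.27565 = 51.99612 amu

51.9961 amu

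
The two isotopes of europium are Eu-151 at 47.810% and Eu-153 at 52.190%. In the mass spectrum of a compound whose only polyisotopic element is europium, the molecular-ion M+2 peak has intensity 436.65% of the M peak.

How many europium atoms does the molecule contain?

4

With n Eu atoms, P(M+2)/P(M) = C(n,1)·p^(n−1)q / p^n = n·q/p = n · 0.52190/0.47810.
n = 4.3665 × 0.47810/0.52190 = 4.00 ≈ 4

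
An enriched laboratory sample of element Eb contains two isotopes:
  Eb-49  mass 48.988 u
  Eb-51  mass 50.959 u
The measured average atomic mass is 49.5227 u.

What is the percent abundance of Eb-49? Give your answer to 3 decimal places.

72.872%

With x = fraction of Eb-49 (so Eb-51 is 1 − x):
48.988·x + 50.959·(1 − x) = 49.5227
(48.988 − 50.959)·x = 49.5227 − 50.959
x = -1.4363 / -1.971 = 0.72872 → 72.872% Eb-49, 27.128% Eb-51.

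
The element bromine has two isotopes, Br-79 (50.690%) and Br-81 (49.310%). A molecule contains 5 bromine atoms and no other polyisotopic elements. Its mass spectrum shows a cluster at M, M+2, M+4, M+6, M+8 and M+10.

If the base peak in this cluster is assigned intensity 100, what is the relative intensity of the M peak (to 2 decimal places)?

Binomial terms of (0.50690 + 0.49310)^5: M 0.0335, M+2 0.1628, M+4 0.3167, M+6 0.3081, M+8 0.1498, M+10 0.0292 → M+4 is the base peak.
P(M+4) = C(5,2) × 0.50690^3 × 0.49310^2 = 10 × 0.13024674 × 0.24314761 = 0.316692 (base)
P(M) = C(5,0) × 0.50690^5 × 0.49310^0 = 1 × 0.03346659 × 1.0000 = 0.033467
Relative intensity = 0.033467 / 0.316692 × 100 = 10.57

10.57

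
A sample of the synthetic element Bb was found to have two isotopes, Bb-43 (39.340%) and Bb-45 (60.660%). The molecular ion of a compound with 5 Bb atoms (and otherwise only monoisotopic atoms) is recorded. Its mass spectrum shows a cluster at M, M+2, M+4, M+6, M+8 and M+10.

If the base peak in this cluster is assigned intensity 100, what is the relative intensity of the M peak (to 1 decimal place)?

2.7

Binomial terms of (0.39340 + 0.60660)^5: M 0.0094, M+2 0.0726, M+4 0.2240, M+6 0.3454, M+8 0.2663, M+10 0.0821 → M+6 is the base peak.
P(M+6) = C(5,3) × 0.39340^2 × 0.60660^3 = 10 × 0.15476356 × 0.2232067 = 0.345443 (base)
P(M) = C(5,0) × 0.39340^5 × 0.60660^0 = 1 × 0.00942262 × 1.0000 = 0.009423
Relative intensity = 0.009423 / 0.345443 × 100 = 2.7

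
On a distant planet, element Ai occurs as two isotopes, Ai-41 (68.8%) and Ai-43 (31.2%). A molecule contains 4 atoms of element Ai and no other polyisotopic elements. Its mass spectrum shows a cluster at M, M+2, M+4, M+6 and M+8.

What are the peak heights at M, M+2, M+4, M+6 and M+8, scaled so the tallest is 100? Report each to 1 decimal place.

55.1 : 100.0 : 68.0 : 20.6 : 2.3

Expanding (0.688 + 0.312)^4:
P(M) = 0.688^4 = 0.224055
P(M+2) = 4 × 0.688^3 × 0.312^1 = 0.406425
P(M+4) = 6 × 0.688^2 × 0.312^2 = 0.276463
P(M+6) = 4 × 0.688^1 × 0.312^3 = 0.083582
P(M+8) = 0.312^4 = 0.009476
The M+2 peak is largest (0.406425); scaling to 100 gives 55.1 : 100.0 : 68.0 : 20.6 : 2.3.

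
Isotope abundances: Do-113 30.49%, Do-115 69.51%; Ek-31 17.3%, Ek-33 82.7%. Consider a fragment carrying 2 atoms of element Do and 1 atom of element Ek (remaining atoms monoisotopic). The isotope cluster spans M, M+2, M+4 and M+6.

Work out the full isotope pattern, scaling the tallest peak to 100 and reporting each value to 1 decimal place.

3.7 : 34.6 : 100.0 : 92.0

Element Do pattern (n=2): 0.09296401 : 0.42387198 : 0.48316401
Element Ek pattern (n=1): 0.1730 : 0.8270
Convolve the two distributions (both contribute in 2-u steps):
  M: 0.09296401×0.1730 = 0.016083
  M+2: 0.09296401×0.8270 + 0.42387198×0.1730 = 0.150211
  M+4: 0.42387198×0.8270 + 0.48316401×0.1730 = 0.434130
  M+6: 0.48316401×0.8270 = 0.399577
Scale to base peak (0.434130) = 100: 3.7 : 34.6 : 100.0 : 92.0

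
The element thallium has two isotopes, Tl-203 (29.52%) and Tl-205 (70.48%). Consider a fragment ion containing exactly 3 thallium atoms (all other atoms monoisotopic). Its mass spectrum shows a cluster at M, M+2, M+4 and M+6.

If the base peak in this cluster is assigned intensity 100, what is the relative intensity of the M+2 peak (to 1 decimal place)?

41.9

Term probabilities: M 0.0257, M+2 0.1843, M+4 0.4399, M+6 0.3501. Base peak = M+4.
P(M+4) = C(3,2) × 0.2952^1 × 0.7048^2 = 3 × 0.2952 × 0.49674304 = 0.439916 (base)
P(M+2) = C(3,1) × 0.2952^2 × 0.7048^1 = 3 × 0.08714304 × 0.7048 = 0.184255
Relative intensity = 0.184255 / 0.439916 × 100 = 41.9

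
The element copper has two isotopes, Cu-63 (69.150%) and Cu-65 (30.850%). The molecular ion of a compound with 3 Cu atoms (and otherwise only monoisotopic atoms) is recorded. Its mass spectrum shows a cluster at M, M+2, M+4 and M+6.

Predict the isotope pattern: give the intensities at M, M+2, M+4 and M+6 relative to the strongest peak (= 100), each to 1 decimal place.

The 3 Cu atoms are independent, so intensities follow the terms of (0.69150 + 0.30850)^3.
P(M) = 0.69150^3 = 0.330656
P(M+2) = 3 × 0.69150^2 × 0.30850^1 = 0.442548
P(M+4) = 3 × 0.69150^1 × 0.30850^2 = 0.197435
P(M+6) = 0.30850^3 = 0.029361
The M+2 peak is largest (0.442548); scaling to 100 gives 74.7 : 100.0 : 44.6 : 6.6.

74.7 : 100.0 : 44.6 : 6.6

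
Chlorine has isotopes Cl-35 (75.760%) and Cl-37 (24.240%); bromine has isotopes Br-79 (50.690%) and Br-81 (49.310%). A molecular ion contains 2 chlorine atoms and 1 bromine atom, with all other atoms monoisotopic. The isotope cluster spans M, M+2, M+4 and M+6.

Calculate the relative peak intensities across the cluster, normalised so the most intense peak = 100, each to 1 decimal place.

Chlorine pattern (n=2): 0.57395776 : 0.36728448 : 0.05875776
Bromine pattern (n=1): 0.5069 : 0.4931
Convolve the two distributions (both contribute in 2-u steps):
  M: 0.57395776×0.5069 = 0.290939
  M+2: 0.57395776×0.4931 + 0.36728448×0.5069 = 0.469195
  M+4: 0.36728448×0.4931 + 0.05875776×0.5069 = 0.210892
  M+6: 0.05875776×0.4931 = 0.028973
Scale to base peak (0.469195) = 100: 62.0 : 100.0 : 44.9 : 6.2

62.0 : 100.0 : 44.9 : 6.2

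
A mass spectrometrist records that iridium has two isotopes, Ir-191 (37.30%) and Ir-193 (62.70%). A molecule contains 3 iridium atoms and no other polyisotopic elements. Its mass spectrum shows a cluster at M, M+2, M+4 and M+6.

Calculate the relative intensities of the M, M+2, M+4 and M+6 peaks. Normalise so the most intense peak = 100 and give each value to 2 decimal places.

Expanding (0.3730 + 0.6270)^3:
P(M) = 0.3730^3 = 0.051895
P(M+2) = 3 × 0.3730^2 × 0.6270^1 = 0.261702
P(M+4) = 3 × 0.3730^1 × 0.6270^2 = 0.439911
P(M+6) = 0.6270^3 = 0.246492
The M+4 peak is largest (0.439911); scaling to 100 gives 11.80 : 59.49 : 100.00 : 56.03.

11.80 : 59.49 : 100.00 : 56.03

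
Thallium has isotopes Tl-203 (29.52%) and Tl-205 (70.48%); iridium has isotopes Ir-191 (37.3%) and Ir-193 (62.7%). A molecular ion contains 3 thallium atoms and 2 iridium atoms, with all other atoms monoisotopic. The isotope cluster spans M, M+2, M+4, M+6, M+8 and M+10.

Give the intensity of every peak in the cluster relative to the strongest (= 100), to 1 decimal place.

1.1 : 11.2 : 46.8 : 97.1 : 100.0 : 40.9

Thallium pattern (n=3): 0.02572463 : 0.18425524 : 0.43991564 : 0.35010449
Iridium pattern (n=2): 0.139129 : 0.467742 : 0.393129
Convolve the two distributions (both contribute in 2-u steps):
  M: 0.02572463×0.139129 = 0.003579
  M+2: 0.02572463×0.467742 + 0.18425524×0.139129 = 0.037668
  M+4: 0.02572463×0.393129 + 0.18425524×0.467742 + 0.43991564×0.139129 = 0.157502
  M+6: 0.18425524×0.393129 + 0.43991564×0.467742 + 0.35010449×0.139129 = 0.326913
  M+8: 0.43991564×0.393129 + 0.35010449×0.467742 = 0.336702
  M+10: 0.35010449×0.393129 = 0.137636
Scale to base peak (0.336702) = 100: 1.1 : 11.2 : 46.8 : 97.1 : 100.0 : 40.9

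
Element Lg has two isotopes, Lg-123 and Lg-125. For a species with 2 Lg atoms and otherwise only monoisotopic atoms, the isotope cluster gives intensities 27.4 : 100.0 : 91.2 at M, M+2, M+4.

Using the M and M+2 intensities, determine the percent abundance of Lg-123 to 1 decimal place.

Let p = fractional abundance of Lg-123. I(M+2)/I(M) = [C(2,1)·p^1·(1−p)] / p^2 = 2·(1−p)/p = 100.0/27.4 = 3.6496
(1−p)/p = 3.6496/2 = 1.8248  ⇒  p = 1/(1 + 1.8248) = 0.3540
Lg-123: 35.4%, Lg-125: 64.6%.

35.4%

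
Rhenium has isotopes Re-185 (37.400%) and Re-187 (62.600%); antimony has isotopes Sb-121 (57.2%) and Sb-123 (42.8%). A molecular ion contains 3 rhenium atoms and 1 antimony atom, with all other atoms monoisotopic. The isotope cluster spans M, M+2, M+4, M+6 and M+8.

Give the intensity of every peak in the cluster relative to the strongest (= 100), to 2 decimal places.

Rhenium pattern (n=3): 0.05231362 : 0.26268713 : 0.43968487 : 0.24531438
Antimony pattern (n=1): 0.5720 : 0.4280
Convolve the two distributions (both contribute in 2-u steps):
  M: 0.05231362×0.5720 = 0.029923
  M+2: 0.05231362×0.4280 + 0.26268713×0.5720 = 0.172647
  M+4: 0.26268713×0.4280 + 0.43968487×0.5720 = 0.363930
  M+6: 0.43968487×0.4280 + 0.24531438×0.5720 = 0.328505
  M+8: 0.24531438×0.4280 = 0.104995
Scale to base peak (0.363930) = 100: 8.22 : 47.44 : 100.00 : 90.27 : 28.85

8.22 : 47.44 : 100.00 : 90.27 : 28.85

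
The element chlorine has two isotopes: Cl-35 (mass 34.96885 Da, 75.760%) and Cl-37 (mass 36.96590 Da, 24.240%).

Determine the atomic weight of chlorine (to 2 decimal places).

35.45 Da

The abundance-weighted mean is 0.75760 × 34.96885 + 0.24240 × 36.96590
= 26.492401 + 8.960534 = 35.452935 Da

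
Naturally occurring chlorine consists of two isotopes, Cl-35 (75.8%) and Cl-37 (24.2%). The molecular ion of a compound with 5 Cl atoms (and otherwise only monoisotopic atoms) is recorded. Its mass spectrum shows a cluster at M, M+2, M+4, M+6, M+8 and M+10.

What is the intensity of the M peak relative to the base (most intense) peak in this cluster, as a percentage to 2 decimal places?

Term probabilities: M 0.2502, M+2 0.3994, M+4 0.2551, M+6 0.0814, M+8 0.0130, M+10 0.0008. Base peak = M+2.
P(M+2) = C(5,1) × 0.758^4 × 0.242^1 = 5 × 0.33012379 × 0.2420 = 0.399450 (base)
P(M) = C(5,0) × 0.758^5 × 0.242^0 = 1 × 0.25023383 × 1.0000 = 0.250234
Relative intensity = 0.250234 / 0.399450 × 100 = 62.64

62.64%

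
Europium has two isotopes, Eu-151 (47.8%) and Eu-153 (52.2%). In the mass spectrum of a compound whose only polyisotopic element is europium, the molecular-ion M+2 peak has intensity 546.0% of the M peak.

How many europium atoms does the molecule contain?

5

With n Eu atoms, P(M+2)/P(M) = C(n,1)·p^(n−1)q / p^n = n·q/p = n · 0.522/0.478.
n = 5.460 × 0.478/0.522 = 5.00 ≈ 5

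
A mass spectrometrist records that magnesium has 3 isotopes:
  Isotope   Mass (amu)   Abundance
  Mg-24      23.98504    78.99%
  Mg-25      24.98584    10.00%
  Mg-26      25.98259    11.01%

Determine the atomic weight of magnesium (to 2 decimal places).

24.31 amu

Ar = Σ fᵢ·mᵢ = 0.7899 × 23.98504 + 0.1000 × 24.98584 + 0.1101 × 25.98259
= 18.945783 + 2.498584 + 2.860683 = 24.305050 amu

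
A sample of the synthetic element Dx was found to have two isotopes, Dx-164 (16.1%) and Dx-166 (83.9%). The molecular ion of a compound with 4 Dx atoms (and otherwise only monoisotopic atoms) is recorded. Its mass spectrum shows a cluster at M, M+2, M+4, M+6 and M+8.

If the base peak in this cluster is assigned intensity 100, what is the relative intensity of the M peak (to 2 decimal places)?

0.14

(0.161 + 0.839)^4 gives M 0.0007, M+2 0.0140, M+4 0.1095, M+6 0.3803, M+8 0.4955; the largest is M+8.
P(M+8) = C(4,4) × 0.161^0 × 0.839^4 = 1 × 1.0000 × 0.49550477 = 0.495505 (base)
P(M) = C(4,0) × 0.161^4 × 0.839^0 = 1 × 0.0006719 × 1.0000 = 0.000672
Relative intensity = 0.000672 / 0.495505 × 100 = 0.14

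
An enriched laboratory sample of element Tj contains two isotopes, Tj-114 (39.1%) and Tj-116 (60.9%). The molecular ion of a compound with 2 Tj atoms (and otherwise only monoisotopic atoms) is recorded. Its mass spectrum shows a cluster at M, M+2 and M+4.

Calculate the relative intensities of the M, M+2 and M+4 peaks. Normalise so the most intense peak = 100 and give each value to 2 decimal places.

32.10 : 100.00 : 77.88

Expanding (0.391 + 0.609)^2:
P(M) = 0.391^2 = 0.152881
P(M+2) = 2 × 0.391^1 × 0.609^1 = 0.476238
P(M+4) = 0.609^2 = 0.370881
The M+2 peak is largest (0.476238); scaling to 100 gives 32.10 : 100.00 : 77.88.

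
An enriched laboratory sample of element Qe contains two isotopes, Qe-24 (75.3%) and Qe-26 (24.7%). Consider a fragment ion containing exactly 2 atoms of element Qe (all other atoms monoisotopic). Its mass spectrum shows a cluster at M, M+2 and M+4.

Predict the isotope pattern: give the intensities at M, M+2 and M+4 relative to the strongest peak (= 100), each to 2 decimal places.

100.00 : 65.60 : 10.76

The 2 Qe atoms are independent, so intensities follow the terms of (0.753 + 0.247)^2.
P(M) = 0.753^2 = 0.567009
P(M+2) = 2 × 0.753^1 × 0.247^1 = 0.371982
P(M+4) = 0.247^2 = 0.061009
The M peak is largest (0.567009); scaling to 100 gives 100.00 : 65.60 : 10.76.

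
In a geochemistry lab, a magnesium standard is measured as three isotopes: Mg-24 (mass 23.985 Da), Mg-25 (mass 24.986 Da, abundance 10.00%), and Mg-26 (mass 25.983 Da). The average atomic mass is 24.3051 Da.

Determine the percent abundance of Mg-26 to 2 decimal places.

11.01%

Let x and y be the fractions of Mg-24 and Mg-26. Then x + y = 1 − 0.1000 = 0.9000 and 23.985x + 25.983y = 24.3051 − 0.1000×24.986 = 21.8065.
Substituting: 23.985x + 25.983(0.9000 − x) = 21.8065
(23.985 − 25.983)x = -1.5782  ⇒  x = 0.78989, y = 0.11011
Mg-24: 78.99%, Mg-26: 11.01%.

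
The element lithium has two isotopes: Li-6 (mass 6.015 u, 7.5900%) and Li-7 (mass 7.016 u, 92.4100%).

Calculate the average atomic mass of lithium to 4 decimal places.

Ar = Σ fᵢ·mᵢ = 0.075900 × 6.015 + 0.924100 × 7.016
= 0.45654 + 6.48349 = 6.94003 u

6.9400 u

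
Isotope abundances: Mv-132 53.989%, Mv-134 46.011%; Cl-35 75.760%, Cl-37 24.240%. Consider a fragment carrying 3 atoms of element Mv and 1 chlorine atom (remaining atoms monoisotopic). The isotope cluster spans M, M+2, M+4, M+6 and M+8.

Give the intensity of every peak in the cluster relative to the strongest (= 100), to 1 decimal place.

Element Mv pattern (n=3): 0.15736779 : 0.40234026 : 0.3428861 : 0.09740584
Chlorine pattern (n=1): 0.7576 : 0.2424
Convolve the two distributions (both contribute in 2-u steps):
  M: 0.15736779×0.7576 = 0.119222
  M+2: 0.15736779×0.2424 + 0.40234026×0.7576 = 0.342959
  M+4: 0.40234026×0.2424 + 0.3428861×0.7576 = 0.357298
  M+6: 0.3428861×0.2424 + 0.09740584×0.7576 = 0.156910
  M+8: 0.09740584×0.2424 = 0.023611
Scale to base peak (0.357298) = 100: 33.4 : 96.0 : 100.0 : 43.9 : 6.6

33.4 : 96.0 : 100.0 : 43.9 : 6.6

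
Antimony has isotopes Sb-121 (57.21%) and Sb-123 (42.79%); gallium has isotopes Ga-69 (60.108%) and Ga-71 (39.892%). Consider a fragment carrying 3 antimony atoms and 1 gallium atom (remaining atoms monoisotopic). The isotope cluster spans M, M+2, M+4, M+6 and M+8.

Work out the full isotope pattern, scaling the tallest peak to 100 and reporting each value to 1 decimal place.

31.6 : 91.8 : 100.0 : 48.4 : 8.8

Antimony pattern (n=3): 0.18724742 : 0.42015297 : 0.3142518 : 0.07834781
Gallium pattern (n=1): 0.60108 : 0.39892
Convolve the two distributions (both contribute in 2-u steps):
  M: 0.18724742×0.60108 = 0.112551
  M+2: 0.18724742×0.39892 + 0.42015297×0.60108 = 0.327242
  M+4: 0.42015297×0.39892 + 0.3142518×0.60108 = 0.356498
  M+6: 0.3142518×0.39892 + 0.07834781×0.60108 = 0.172455
  M+8: 0.07834781×0.39892 = 0.031255
Scale to base peak (0.356498) = 100: 31.6 : 91.8 : 100.0 : 48.4 : 8.8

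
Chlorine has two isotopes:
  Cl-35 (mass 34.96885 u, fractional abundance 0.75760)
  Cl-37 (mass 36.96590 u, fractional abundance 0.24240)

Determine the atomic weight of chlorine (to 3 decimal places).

35.453 u

Average mass = Σ (abundance × isotope mass) = 0.75760 × 34.96885 + 0.24240 × 36.96590
= 26.492401 + 8.960534 = 35.452935 u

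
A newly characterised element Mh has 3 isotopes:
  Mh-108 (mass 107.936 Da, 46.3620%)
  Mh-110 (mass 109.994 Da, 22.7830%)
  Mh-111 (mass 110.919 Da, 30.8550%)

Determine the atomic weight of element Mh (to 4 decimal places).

Ar = Σ fᵢ·mᵢ = 0.463620 × 107.936 + 0.227830 × 109.994 + 0.308550 × 110.919
= 50.04129 + 25.05993 + 34.22406 = 109.32528 Da

109.3253 Da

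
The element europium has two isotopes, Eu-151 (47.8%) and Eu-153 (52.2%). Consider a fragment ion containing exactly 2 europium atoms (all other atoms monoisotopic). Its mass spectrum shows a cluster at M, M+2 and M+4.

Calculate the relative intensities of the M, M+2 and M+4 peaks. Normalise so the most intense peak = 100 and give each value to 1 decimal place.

Expanding (0.478 + 0.522)^2:
P(M) = 0.478^2 = 0.228484
P(M+2) = 2 × 0.478^1 × 0.522^1 = 0.499032
P(M+4) = 0.522^2 = 0.272484
The M+2 peak is largest (0.499032); scaling to 100 gives 45.8 : 100.0 : 54.6.

45.8 : 100.0 : 54.6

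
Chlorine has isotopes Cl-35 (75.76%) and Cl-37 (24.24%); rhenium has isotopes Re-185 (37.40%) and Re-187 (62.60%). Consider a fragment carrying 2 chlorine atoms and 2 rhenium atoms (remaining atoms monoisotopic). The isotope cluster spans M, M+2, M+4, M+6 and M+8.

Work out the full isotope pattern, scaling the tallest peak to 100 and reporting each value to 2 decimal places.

19.82 : 79.02 : 100.00 : 42.32 : 5.68

Chlorine pattern (n=2): 0.57395776 : 0.36728448 : 0.05875776
Rhenium pattern (n=2): 0.139876 : 0.468248 : 0.391876
Convolve the two distributions (both contribute in 2-u steps):
  M: 0.57395776×0.139876 = 0.080283
  M+2: 0.57395776×0.468248 + 0.36728448×0.139876 = 0.320129
  M+4: 0.57395776×0.391876 + 0.36728448×0.468248 + 0.05875776×0.139876 = 0.405119
  M+6: 0.36728448×0.391876 + 0.05875776×0.468248 = 0.171443
  M+8: 0.05875776×0.391876 = 0.023026
Scale to base peak (0.405119) = 100: 19.82 : 79.02 : 100.00 : 42.32 : 5.68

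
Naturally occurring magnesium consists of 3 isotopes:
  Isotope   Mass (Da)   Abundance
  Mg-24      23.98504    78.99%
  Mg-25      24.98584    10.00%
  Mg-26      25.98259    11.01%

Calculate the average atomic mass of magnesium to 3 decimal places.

Ar = Σ fᵢ·mᵢ = 0.7899 × 23.98504 + 0.1000 × 24.98584 + 0.1101 × 25.98259
= 18.945783 + 2.498584 + 2.860683 = 24.305050 Da

24.305 Da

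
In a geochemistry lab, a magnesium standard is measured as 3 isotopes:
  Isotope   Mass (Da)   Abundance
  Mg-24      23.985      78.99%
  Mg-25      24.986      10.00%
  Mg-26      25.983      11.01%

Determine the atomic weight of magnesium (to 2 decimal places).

The abundance-weighted mean is 0.7899 × 23.985 + 0.1000 × 24.986 + 0.1101 × 25.983
= 18.9458 + 2.4986 + 2.8607 = 24.3051 Da

24.31 Da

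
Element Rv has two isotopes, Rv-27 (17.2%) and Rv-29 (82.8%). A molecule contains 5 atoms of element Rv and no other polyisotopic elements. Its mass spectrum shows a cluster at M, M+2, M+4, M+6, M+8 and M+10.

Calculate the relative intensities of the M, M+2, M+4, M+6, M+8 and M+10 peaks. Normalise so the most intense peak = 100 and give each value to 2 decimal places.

Each Rv atom is independently Rv-27 (p = 0.172) or Rv-29 (q = 0.828); the cluster is the binomial expansion (p + q)^5.
P(M) = 0.172^5 = 0.000151
P(M+2) = 5 × 0.172^4 × 0.828^1 = 0.003623
P(M+4) = 10 × 0.172^3 × 0.828^2 = 0.034886
P(M+6) = 10 × 0.172^2 × 0.828^3 = 0.167938
P(M+8) = 5 × 0.172^1 × 0.828^4 = 0.404222
P(M+10) = 0.828^5 = 0.389181
The M+8 peak is largest (0.404222); scaling to 100 gives 0.04 : 0.90 : 8.63 : 41.55 : 100.00 : 96.28.

0.04 : 0.90 : 8.63 : 41.55 : 100.00 : 96.28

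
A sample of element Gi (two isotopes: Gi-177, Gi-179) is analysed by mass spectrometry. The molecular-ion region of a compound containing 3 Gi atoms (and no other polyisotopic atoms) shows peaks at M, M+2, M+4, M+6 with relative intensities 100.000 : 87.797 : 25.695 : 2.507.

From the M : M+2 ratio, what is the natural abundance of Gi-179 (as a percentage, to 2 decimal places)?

Let p = fractional abundance of Gi-177. I(M+2)/I(M) = [C(3,1)·p^2·(1−p)] / p^3 = 3·(1−p)/p = 87.797/100.000 = 0.8780
(1−p)/p = 0.8780/3 = 0.2927  ⇒  p = 1/(1 + 0.2927) = 0.7736
Gi-177: 77.36%, Gi-179: 22.64%.

22.64%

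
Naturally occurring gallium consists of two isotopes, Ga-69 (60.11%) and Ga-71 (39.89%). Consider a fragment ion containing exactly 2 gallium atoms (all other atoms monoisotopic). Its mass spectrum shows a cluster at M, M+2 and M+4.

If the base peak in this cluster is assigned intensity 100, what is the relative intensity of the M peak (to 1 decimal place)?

(0.6011 + 0.3989)^2 gives M 0.3613, M+2 0.4796, M+4 0.1591; the largest is M+2.
P(M+2) = C(2,1) × 0.6011^1 × 0.3989^1 = 2 × 0.6011 × 0.3989 = 0.479558 (base)
P(M) = C(2,0) × 0.6011^2 × 0.3989^0 = 1 × 0.36132121 × 1.0000 = 0.361321
Relative intensity = 0.361321 / 0.479558 × 100 = 75.3

75.3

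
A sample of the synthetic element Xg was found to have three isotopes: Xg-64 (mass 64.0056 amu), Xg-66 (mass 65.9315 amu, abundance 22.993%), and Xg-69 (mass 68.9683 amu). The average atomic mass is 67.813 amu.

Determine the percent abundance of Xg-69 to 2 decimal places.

67.80%

Let x and y be the fractions of Xg-64 and Xg-69. Then x + y = 1 − 0.22993 = 0.77007 and 64.0056x + 68.9683y = 67.813 − 0.22993×65.9315 = 52.653370205.
Substituting: 64.0056x + 68.9683(0.77007 − x) = 52.653370205
(64.0056 − 68.9683)x = -0.457048576  ⇒  x = 0.09210, y = 0.67797
Xg-64: 9.21%, Xg-69: 67.80%.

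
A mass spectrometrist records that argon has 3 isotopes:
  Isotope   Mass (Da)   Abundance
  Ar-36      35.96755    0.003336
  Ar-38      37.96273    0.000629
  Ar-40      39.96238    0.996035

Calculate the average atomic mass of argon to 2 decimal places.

39.95 Da

Average mass = Σ (abundance × isotope mass) = 0.003336 × 35.96755 + 0.000629 × 37.96273 + 0.996035 × 39.96238
= 0.119988 + 0.023879 + 39.803929 = 39.947796 Da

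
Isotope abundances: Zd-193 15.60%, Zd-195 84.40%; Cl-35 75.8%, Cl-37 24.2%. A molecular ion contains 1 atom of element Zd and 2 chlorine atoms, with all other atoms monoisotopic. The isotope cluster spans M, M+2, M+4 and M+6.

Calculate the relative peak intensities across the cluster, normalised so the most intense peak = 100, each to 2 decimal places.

16.53 : 100.00 : 58.80 : 9.12

Element Zd pattern (n=1): 0.1560 : 0.8440
Chlorine pattern (n=2): 0.574564 : 0.366872 : 0.058564
Convolve the two distributions (both contribute in 2-u steps):
  M: 0.1560×0.574564 = 0.089632
  M+2: 0.1560×0.366872 + 0.8440×0.574564 = 0.542164
  M+4: 0.1560×0.058564 + 0.8440×0.366872 = 0.318776
  M+6: 0.8440×0.058564 = 0.049428
Scale to base peak (0.542164) = 100: 16.53 : 100.00 : 58.80 : 9.12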